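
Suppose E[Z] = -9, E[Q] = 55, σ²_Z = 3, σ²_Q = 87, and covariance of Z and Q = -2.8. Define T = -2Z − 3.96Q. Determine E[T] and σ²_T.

E[T] = -199.8, σ²_T = 1331.9472

E[T] = (-2)·E[Z] + (-3.96)·E[Q] = (-2)·(-9) + (-3.96)·55 = -199.8.
σ²_T = a²·σ²_Z + b²·σ²_Q + 2ab·covariance of Z and Q with a = -2, b = -3.96.
= (-2)²·3 + (-3.96)²·87 + 2·(-2)·(-3.96)·(-2.8)
= 12 + 1364.2992 + (-44.352) = 1331.9472.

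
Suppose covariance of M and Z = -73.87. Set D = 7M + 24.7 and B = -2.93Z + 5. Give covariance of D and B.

covariance of D and B = 1515.0737

covariance of D and B = a·c·covariance of M and Z = 7·(-2.93)·(-73.87) = 1515.0737. Additive constants drop out.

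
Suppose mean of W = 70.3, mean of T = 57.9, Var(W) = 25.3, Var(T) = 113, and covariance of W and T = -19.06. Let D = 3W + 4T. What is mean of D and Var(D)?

mean of D = 3·mean of W + 4·mean of T = 3·70.3 + 4·57.9 = 442.5.
Var(D) = a²·Var(W) + b²·Var(T) + 2ab·covariance of W and T with a = 3, b = 4.
= 3²·25.3 + 4²·113 + 2·3·4·(-19.06)
= 227.7 + 1808 + (-457.44) = 1578.26.

mean of D = 442.5, Var(D) = 1578.26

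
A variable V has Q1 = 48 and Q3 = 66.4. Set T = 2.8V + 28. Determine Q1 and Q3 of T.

Q1(T) = 162.4, Q3(T) = 213.92

a = 2.8 > 0: Q1(T) = a·Q1(V)+b = 162.4, Q3(T) = a·Q3(V)+b = 213.92.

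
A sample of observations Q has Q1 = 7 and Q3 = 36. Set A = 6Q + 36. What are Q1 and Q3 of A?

a = 6 > 0: Q1(A) = a·Q1(Q)+b = 78, Q3(A) = a·Q3(Q)+b = 252.

Q1(A) = 78, Q3(A) = 252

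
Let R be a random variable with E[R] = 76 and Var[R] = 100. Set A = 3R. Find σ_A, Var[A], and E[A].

A = 3R is linear with a = 3, b = 0.
σ_R = √100 = 10.
σ_A = |a|·σ_R = |3|·10 = 30.
Var[A] = a²·Var[R] = 3²·100 = 900.
E[A] = a·E[R] + b = 3·76 = 228.

σ_A = 30, Var[A] = 900, E[A] = 228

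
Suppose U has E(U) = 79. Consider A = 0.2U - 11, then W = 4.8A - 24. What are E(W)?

E(W) = -0.96

E(A) = 0.2·79 + (-11) = 4.8.
E(W) = 4.8·4.8 + (-24) = -0.96.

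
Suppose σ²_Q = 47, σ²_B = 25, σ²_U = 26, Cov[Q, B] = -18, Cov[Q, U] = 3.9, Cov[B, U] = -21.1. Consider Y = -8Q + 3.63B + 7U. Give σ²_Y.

σ²_Y = 4147.7605

σ²_Y = a²·σ²_Q + b²·σ²_B + c²·σ²_U + 2ab·Cov[Q, B] + 2ac·Cov[Q, U] + 2bc·Cov[B, U], with a = -8, b = 3.63, c = 7.
= 3008 + 329.4225 + 1274 + 1045.44 + (-436.8) + (-1072.302)
= 4147.7605.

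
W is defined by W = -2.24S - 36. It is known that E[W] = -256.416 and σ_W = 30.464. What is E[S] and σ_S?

From W = -2.24S - 36: E[W] = a·E[S] + b, so E[S] = (E[W] − b)/a = (-256.416 − (-36))/(-2.24) = 98.4.
σ_W = |a|·σ_S, so σ_S = 30.464/|-2.24| = 13.6.

E[S] = 98.4, σ_S = 13.6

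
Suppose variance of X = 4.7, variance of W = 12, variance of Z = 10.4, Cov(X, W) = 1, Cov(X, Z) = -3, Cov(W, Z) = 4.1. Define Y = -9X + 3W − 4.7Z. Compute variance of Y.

variance of Y = a²·variance of X + b²·variance of W + c²·variance of Z + 2ab·Cov(X, W) + 2ac·Cov(X, Z) + 2bc·Cov(W, Z), with a = -9, b = 3, c = -4.7.
= 380.7 + 108 + 229.736 + (-54) + (-253.8) + (-115.62)
= 295.016.

variance of Y = 295.016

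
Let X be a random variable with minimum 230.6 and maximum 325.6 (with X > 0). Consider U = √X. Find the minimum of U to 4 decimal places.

√X is increasing on this domain, so min(U) comes from min(X) = 230.6: min(U) = √(230.6) ≈ 15.1855.

min(U) = 15.1855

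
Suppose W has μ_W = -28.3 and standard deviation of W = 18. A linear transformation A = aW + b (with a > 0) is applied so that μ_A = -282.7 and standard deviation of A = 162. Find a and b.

a = 9, b = -28

standard deviation of A = a·standard deviation of W (a > 0), so a = 162/18 = 9.
μ_A = a·μ_W + b, so b = -282.7 − 9·(-28.3) = -28.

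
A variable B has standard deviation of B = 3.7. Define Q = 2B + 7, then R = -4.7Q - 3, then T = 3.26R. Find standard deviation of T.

standard deviation of Q = |2|·3.7 = 7.4.
standard deviation of R = |-4.7|·7.4 = 34.78.
standard deviation of T = |3.26|·34.78 = 113.3828.

standard deviation of T = 113.3828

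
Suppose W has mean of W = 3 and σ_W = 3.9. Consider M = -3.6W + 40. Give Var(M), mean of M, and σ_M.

M = -3.6W + 40 is linear with a = -3.6, b = 40.
Var(W) = 3.9² = 15.21.
Var(M) = a²·Var(W) = (-3.6)²·15.21 = 197.1216 (the additive constant 40 does not affect variance).
mean of M = a·mean of W + b = (-3.6)·3 + 40 = 29.2.
σ_M = |a|·σ_W = |-3.6|·3.9 = 14.04.

Var(M) = 197.1216, mean of M = 29.2, σ_M = 14.04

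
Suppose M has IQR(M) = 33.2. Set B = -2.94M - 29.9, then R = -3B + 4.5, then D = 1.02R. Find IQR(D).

IQR(B) = |-2.94|·33.2 = 97.608.
IQR(R) = |-3|·97.608 = 292.824.
IQR(D) = |1.02|·292.824 = 298.68048.

IQR(D) = 298.68048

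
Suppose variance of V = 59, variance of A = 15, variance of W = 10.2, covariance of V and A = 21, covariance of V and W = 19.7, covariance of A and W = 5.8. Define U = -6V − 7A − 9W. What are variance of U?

variance of U = a²·variance of V + b²·variance of A + c²·variance of W + 2ab·covariance of V and A + 2ac·covariance of V and W + 2bc·covariance of A and W, with a = -6, b = -7, c = -9.
= 2124 + 735 + 826.2 + 1764 + 2127.6 + 730.8
= 8307.6.

variance of U = 8307.6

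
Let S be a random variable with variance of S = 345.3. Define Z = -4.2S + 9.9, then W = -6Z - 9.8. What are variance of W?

variance of W = 219279.312

variance of Z = (-4.2)²·345.3 = 6091.092.
variance of W = (-6)²·6091.092 = 219279.312.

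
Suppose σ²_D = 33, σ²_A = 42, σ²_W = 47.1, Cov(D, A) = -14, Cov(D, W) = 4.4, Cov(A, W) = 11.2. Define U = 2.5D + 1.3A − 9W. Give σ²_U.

σ²_U = a²·σ²_D + b²·σ²_A + c²·σ²_W + 2ab·Cov(D, A) + 2ac·Cov(D, W) + 2bc·Cov(A, W), with a = 2.5, b = 1.3, c = -9.
= 206.25 + 70.98 + 3815.1 + (-91) + (-198) + (-262.08)
= 3541.25.

σ²_U = 3541.25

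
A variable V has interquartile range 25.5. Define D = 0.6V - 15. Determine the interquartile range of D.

IQR(D) = 15.3

Under D = aV + b, IQR(D) = |a|·IQR(V) = |0.6|·25.5 = 15.3 (shifts cancel; spread scales by |a|).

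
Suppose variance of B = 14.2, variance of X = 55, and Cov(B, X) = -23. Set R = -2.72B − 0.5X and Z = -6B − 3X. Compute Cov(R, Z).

By bilinearity, Cov(R, Z) = ac·variance of B + bd·variance of X + (ad+bc)·Cov(B, X), with a=-2.72, b=-0.5, c=-6, d=-3.
ac·variance of B = (-2.72)·(-6)·14.2 = 231.744
bd·variance of X = (-0.5)·(-3)·55 = 82.5
(ad+bc)·Cov(B, X) = (11.16)·(-23) = -256.68
Cov(R, Z) = 231.744 + 82.5 + (-256.68) = 57.564.

Cov(R, Z) = 57.564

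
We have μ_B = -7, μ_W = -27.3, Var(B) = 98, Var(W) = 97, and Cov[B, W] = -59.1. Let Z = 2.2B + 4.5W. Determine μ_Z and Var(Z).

μ_Z = -138.25, Var(Z) = 1268.39

μ_Z = 2.2·μ_B + 4.5·μ_W = 2.2·(-7) + 4.5·(-27.3) = -138.25.
Var(Z) = a²·Var(B) + b²·Var(W) + 2ab·Cov[B, W] with a = 2.2, b = 4.5.
= 2.2²·98 + 4.5²·97 + 2·2.2·4.5·(-59.1)
= 474.32 + 1964.25 + (-1170.18) = 1268.39.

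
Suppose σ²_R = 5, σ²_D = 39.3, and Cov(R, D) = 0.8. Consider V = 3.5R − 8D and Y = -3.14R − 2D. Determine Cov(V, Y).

By bilinearity, Cov(V, Y) = ac·σ²_R + bd·σ²_D + (ad+bc)·Cov(R, D), with a=3.5, b=-8, c=-3.14, d=-2.
ac·σ²_R = 3.5·(-3.14)·5 = -54.95
bd·σ²_D = (-8)·(-2)·39.3 = 628.8
(ad+bc)·Cov(R, D) = (18.12)·0.8 = 14.496
Cov(V, Y) = -54.95 + 628.8 + 14.496 = 588.346.

Cov(V, Y) = 588.346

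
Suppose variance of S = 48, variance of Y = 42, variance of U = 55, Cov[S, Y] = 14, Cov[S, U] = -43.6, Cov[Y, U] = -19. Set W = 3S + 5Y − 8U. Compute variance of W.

variance of W = 9034.8

variance of W = a²·variance of S + b²·variance of Y + c²·variance of U + 2ab·Cov[S, Y] + 2ac·Cov[S, U] + 2bc·Cov[Y, U], with a = 3, b = 5, c = -8.
= 432 + 1050 + 3520 + 420 + 2092.8 + 1520
= 9034.8.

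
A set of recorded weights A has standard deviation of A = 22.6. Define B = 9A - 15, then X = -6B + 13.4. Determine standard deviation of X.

standard deviation of X = 1220.4

standard deviation of B = |9|·22.6 = 203.4.
standard deviation of X = |-6|·203.4 = 1220.4.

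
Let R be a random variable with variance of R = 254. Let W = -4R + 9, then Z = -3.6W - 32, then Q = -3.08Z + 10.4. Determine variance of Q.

variance of Q = 499643.375616

variance of W = (-4)²·254 = 4064.
variance of Z = (-3.6)²·4064 = 52669.44.
variance of Q = (-3.08)²·52669.44 = 499643.375616.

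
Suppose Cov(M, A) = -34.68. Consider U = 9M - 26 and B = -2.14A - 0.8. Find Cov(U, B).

Cov(U, B) = 667.9368

Cov(U, B) = a·c·Cov(M, A) = 9·(-2.14)·(-34.68) = 667.9368. Additive constants drop out.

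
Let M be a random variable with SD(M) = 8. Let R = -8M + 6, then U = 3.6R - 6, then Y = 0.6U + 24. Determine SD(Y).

SD(Y) = 138.24

SD(R) = |-8|·8 = 64.
SD(U) = |3.6|·64 = 230.4.
SD(Y) = |0.6|·230.4 = 138.24.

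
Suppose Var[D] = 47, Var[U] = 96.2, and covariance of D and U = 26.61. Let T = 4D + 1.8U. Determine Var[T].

Var[T] = a²·Var[D] + b²·Var[U] + 2ab·covariance of D and U with a = 4, b = 1.8.
= 4²·47 + 1.8²·96.2 + 2·4·1.8·26.61
= 752 + 311.688 + 383.184 = 1446.872.

Var[T] = 1446.872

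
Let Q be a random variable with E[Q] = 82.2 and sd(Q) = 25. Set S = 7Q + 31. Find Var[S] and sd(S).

S = 7Q + 31 is linear with a = 7, b = 31.
Var[Q] = 25² = 625.
Var[S] = a²·Var[Q] = 7²·625 = 30625 (the additive constant 31 does not affect variance).
sd(S) = |a|·sd(Q) = |7|·25 = 175.

Var[S] = 30625, sd(S) = 175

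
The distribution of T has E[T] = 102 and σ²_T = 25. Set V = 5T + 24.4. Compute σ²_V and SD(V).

V = 5T + 24.4 is linear with a = 5, b = 24.4.
σ²_V = a²·σ²_T = 5²·25 = 625 (the additive constant 24.4 does not affect variance).
SD(T) = √25 = 5.
SD(V) = |a|·SD(T) = |5|·5 = 25.

σ²_V = 625, SD(V) = 25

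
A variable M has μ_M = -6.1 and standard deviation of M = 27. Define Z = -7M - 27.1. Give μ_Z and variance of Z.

μ_Z = 15.6, variance of Z = 35721

Z = -7M - 27.1 is linear with a = -7, b = -27.1.
μ_Z = a·μ_M + b = (-7)·(-6.1) + (-27.1) = 15.6.
variance of M = 27² = 729.
variance of Z = a²·variance of M = (-7)²·729 = 35721 (the additive constant -27.1 does not affect variance).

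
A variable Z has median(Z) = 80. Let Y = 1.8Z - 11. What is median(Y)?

A linear map preserves order up to sign, so median(Y) = a·median(Z) + b = 1.8·80 + (-11) = 133.

median(Y) = 133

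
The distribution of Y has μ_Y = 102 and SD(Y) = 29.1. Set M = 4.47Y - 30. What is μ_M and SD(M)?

M = 4.47Y - 30 is linear with a = 4.47, b = -30.
μ_M = a·μ_Y + b = 4.47·102 + (-30) = 425.94.
SD(M) = |a|·SD(Y) = |4.47|·29.1 = 130.077.

μ_M = 425.94, SD(M) = 130.077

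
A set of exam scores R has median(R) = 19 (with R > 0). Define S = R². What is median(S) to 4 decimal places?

median(S) = 361

R² is monotone on this domain, so median(S) = square(19) = 361.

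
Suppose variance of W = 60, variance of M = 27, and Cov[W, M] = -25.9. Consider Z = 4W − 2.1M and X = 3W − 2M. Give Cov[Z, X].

Cov[Z, X] = 1203.77

By bilinearity, Cov[Z, X] = ac·variance of W + bd·variance of M + (ad+bc)·Cov[W, M], with a=4, b=-2.1, c=3, d=-2.
ac·variance of W = 4·3·60 = 720
bd·variance of M = (-2.1)·(-2)·27 = 113.4
(ad+bc)·Cov[W, M] = (-14.3)·(-25.9) = 370.37
Cov[Z, X] = 720 + 113.4 + 370.37 = 1203.77.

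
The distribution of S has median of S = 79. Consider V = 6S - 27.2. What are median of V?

A linear map preserves order up to sign, so median of V = a·median of S + b = 6·79 + (-27.2) = 446.8.

median of V = 446.8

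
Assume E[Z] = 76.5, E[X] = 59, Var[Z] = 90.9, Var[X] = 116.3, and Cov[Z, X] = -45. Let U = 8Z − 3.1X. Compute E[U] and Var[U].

E[U] = 429.1, Var[U] = 9167.243

E[U] = 8·E[Z] + (-3.1)·E[X] = 8·76.5 + (-3.1)·59 = 429.1.
Var[U] = a²·Var[Z] + b²·Var[X] + 2ab·Cov[Z, X] with a = 8, b = -3.1.
= 8²·90.9 + (-3.1)²·116.3 + 2·8·(-3.1)·(-45)
= 5817.6 + 1117.643 + 2232 = 9167.243.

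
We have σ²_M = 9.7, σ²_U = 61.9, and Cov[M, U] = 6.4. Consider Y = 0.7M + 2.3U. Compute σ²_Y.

σ²_Y = 352.812

σ²_Y = a²·σ²_M + b²·σ²_U + 2ab·Cov[M, U] with a = 0.7, b = 2.3.
= 0.7²·9.7 + 2.3²·61.9 + 2·0.7·2.3·6.4
= 4.753 + 327.451 + 20.608 = 352.812.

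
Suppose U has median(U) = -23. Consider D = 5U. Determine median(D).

A linear map preserves order up to sign, so median(D) = a·median(U) + b = 5·(-23) = -115.

median(D) = -115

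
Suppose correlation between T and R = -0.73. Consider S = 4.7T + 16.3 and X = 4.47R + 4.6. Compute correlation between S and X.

correlation between S and X = -0.73

Linear rescalings preserve correlation up to sign; here the slopes 4.7 and 4.47 have the same sign, so correlation between S and X = correlation between T and R = -0.73.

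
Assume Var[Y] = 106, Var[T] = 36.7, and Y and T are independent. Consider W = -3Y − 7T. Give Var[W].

Var[W] = a²·Var[Y] + b²·Var[T] + 2ab·Cov[Y, T] with a = -3, b = -7.
Independence gives Cov[Y, T] = 0.
= (-3)²·106 + (-7)²·36.7 + 2·(-3)·(-7)·0
= 954 + 1798.3 + 0 = 2752.3.

Var[W] = 2752.3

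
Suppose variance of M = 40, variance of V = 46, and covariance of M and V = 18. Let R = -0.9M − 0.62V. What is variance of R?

variance of R = a²·variance of M + b²·variance of V + 2ab·covariance of M and V with a = -0.9, b = -0.62.
= (-0.9)²·40 + (-0.62)²·46 + 2·(-0.9)·(-0.62)·18
= 32.4 + 17.6824 + 20.088 = 70.1704.

variance of R = 70.1704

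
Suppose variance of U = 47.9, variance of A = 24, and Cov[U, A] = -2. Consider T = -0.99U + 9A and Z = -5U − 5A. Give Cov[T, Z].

By bilinearity, Cov[T, Z] = ac·variance of U + bd·variance of A + (ad+bc)·Cov[U, A], with a=-0.99, b=9, c=-5, d=-5.
ac·variance of U = (-0.99)·(-5)·47.9 = 237.105
bd·variance of A = 9·(-5)·24 = -1080
(ad+bc)·Cov[U, A] = (-40.05)·(-2) = 80.1
Cov[T, Z] = 237.105 + (-1080) + 80.1 = -762.795.

Cov[T, Z] = -762.795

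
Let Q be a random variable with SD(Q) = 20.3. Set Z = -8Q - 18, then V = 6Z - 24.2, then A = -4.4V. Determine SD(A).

SD(Z) = |-8|·20.3 = 162.4.
SD(V) = |6|·162.4 = 974.4.
SD(A) = |-4.4|·974.4 = 4287.36.

SD(A) = 4287.36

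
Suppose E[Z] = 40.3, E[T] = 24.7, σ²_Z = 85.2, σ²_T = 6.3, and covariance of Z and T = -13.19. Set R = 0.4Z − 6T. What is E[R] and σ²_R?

E[R] = 0.4·E[Z] + (-6)·E[T] = 0.4·40.3 + (-6)·24.7 = -132.08.
σ²_R = a²·σ²_Z + b²·σ²_T + 2ab·covariance of Z and T with a = 0.4, b = -6.
= 0.4²·85.2 + (-6)²·6.3 + 2·0.4·(-6)·(-13.19)
= 13.632 + 226.8 + 63.312 = 303.744.

E[R] = -132.08, σ²_R = 303.744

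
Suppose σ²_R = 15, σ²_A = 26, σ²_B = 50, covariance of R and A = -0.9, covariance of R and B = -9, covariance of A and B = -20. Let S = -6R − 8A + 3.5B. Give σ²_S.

σ²_S = a²·σ²_R + b²·σ²_A + c²·σ²_B + 2ab·covariance of R and A + 2ac·covariance of R and B + 2bc·covariance of A and B, with a = -6, b = -8, c = 3.5.
= 540 + 1664 + 612.5 + (-86.4) + 378 + 1120
= 4228.1.

σ²_S = 4228.1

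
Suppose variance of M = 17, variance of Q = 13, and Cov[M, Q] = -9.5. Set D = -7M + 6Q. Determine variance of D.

variance of D = 2099

variance of D = a²·variance of M + b²·variance of Q + 2ab·Cov[M, Q] with a = -7, b = 6.
= (-7)²·17 + 6²·13 + 2·(-7)·6·(-9.5)
= 833 + 468 + 798 = 2099.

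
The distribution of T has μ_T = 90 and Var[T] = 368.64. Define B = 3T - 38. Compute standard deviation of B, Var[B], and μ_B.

B = 3T - 38 is linear with a = 3, b = -38.
standard deviation of T = √368.64 = 19.2.
standard deviation of B = |a|·standard deviation of T = |3|·19.2 = 57.6.
Var[B] = a²·Var[T] = 3²·368.64 = 3317.76 (the additive constant -38 does not affect variance).
μ_B = a·μ_T + b = 3·90 + (-38) = 232.

standard deviation of B = 57.6, Var[B] = 3317.76, μ_B = 232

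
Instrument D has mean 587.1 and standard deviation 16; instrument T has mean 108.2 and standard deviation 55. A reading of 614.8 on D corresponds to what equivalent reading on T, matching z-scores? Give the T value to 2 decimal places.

z = (614.8 − 587.1)/16 ≈ 1.7313.
T = 108.2 + z·55 = 108.2 + (614.8 − 587.1)·55/16 ≈ 203.42.

T = 203.42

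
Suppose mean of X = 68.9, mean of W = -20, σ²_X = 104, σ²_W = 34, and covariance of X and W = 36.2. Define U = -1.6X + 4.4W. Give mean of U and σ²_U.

mean of U = (-1.6)·mean of X + 4.4·mean of W = (-1.6)·68.9 + 4.4·(-20) = -198.24.
σ²_U = a²·σ²_X + b²·σ²_W + 2ab·covariance of X and W with a = -1.6, b = 4.4.
= (-1.6)²·104 + 4.4²·34 + 2·(-1.6)·4.4·36.2
= 266.24 + 658.24 + (-509.696) = 414.784.

mean of U = -198.24, σ²_U = 414.784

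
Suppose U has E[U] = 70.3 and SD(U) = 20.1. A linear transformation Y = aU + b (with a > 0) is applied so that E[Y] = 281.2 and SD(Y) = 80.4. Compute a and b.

SD(Y) = a·SD(U) (a > 0), so a = 80.4/20.1 = 4.
E[Y] = a·E[U] + b, so b = 281.2 − 4·70.3 = 0.

a = 4, b = 0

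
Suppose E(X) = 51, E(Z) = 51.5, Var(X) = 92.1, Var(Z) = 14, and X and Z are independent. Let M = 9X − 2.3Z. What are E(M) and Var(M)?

E(M) = 9·E(X) + (-2.3)·E(Z) = 9·51 + (-2.3)·51.5 = 340.55.
Var(M) = a²·Var(X) + b²·Var(Z) + 2ab·Cov[X, Z] with a = 9, b = -2.3.
Independence gives Cov[X, Z] = 0.
= 9²·92.1 + (-2.3)²·14 + 2·9·(-2.3)·0
= 7460.1 + 74.06 + 0 = 7534.16.

E(M) = 340.55, Var(M) = 7534.16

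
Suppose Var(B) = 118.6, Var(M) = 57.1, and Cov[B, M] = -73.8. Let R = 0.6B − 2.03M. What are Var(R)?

Var(R) = a²·Var(B) + b²·Var(M) + 2ab·Cov[B, M] with a = 0.6, b = -2.03.
= 0.6²·118.6 + (-2.03)²·57.1 + 2·0.6·(-2.03)·(-73.8)
= 42.696 + 235.30339 + 179.7768 = 457.77619.

Var(R) = 457.77619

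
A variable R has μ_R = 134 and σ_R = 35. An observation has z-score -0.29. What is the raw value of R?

R = 123.85

R = μ_R + z·σ_R = 134 + (-0.29)·35 = 123.85.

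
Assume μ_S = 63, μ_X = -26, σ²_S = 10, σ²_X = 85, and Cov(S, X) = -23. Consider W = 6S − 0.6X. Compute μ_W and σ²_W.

μ_W = 393.6, σ²_W = 556.2

μ_W = 6·μ_S + (-0.6)·μ_X = 6·63 + (-0.6)·(-26) = 393.6.
σ²_W = a²·σ²_S + b²·σ²_X + 2ab·Cov(S, X) with a = 6, b = -0.6.
= 6²·10 + (-0.6)²·85 + 2·6·(-0.6)·(-23)
= 360 + 30.6 + 165.6 = 556.2.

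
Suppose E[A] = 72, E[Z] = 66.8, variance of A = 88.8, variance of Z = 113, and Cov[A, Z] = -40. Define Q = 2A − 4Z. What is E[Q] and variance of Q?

E[Q] = -123.2, variance of Q = 2803.2

E[Q] = 2·E[A] + (-4)·E[Z] = 2·72 + (-4)·66.8 = -123.2.
variance of Q = a²·variance of A + b²·variance of Z + 2ab·Cov[A, Z] with a = 2, b = -4.
= 2²·88.8 + (-4)²·113 + 2·2·(-4)·(-40)
= 355.2 + 1808 + 640 = 2803.2.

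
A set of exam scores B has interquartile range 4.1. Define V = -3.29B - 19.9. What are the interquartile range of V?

Under V = aB + b, IQR(V) = |a|·IQR(B) = |-3.29|·4.1 = 13.489 (shifts cancel; spread scales by |a|).

IQR(V) = 13.489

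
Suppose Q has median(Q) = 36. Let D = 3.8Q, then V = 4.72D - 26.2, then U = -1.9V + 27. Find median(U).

median(U) = -1150.0424

median(D) = 3.8·36 = 136.8.
median(V) = 4.72·136.8 + (-26.2) = 619.496.
median(U) = (-1.9)·619.496 + 27 = -1150.0424.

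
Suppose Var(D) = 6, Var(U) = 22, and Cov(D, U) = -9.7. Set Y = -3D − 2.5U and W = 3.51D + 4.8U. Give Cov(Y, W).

Cov(Y, W) = -102.3825

By bilinearity, Cov(Y, W) = ac·Var(D) + bd·Var(U) + (ad+bc)·Cov(D, U), with a=-3, b=-2.5, c=3.51, d=4.8.
ac·Var(D) = (-3)·3.51·6 = -63.18
bd·Var(U) = (-2.5)·4.8·22 = -264
(ad+bc)·Cov(D, U) = (-23.175)·(-9.7) = 224.7975
Cov(Y, W) = -63.18 + (-264) + 224.7975 = -102.3825.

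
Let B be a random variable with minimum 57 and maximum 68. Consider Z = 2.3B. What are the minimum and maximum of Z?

min(Z) = 131.1, max(Z) = 156.4

a = 2.3 > 0, so min(Z) = a·min(B)+b = 2.3·57 = 131.1 and max(Z) = 2.3·68 = 156.4.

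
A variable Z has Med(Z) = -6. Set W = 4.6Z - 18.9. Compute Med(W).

Med(W) = -46.5

A linear map preserves order up to sign, so Med(W) = a·Med(Z) + b = 4.6·(-6) + (-18.9) = -46.5.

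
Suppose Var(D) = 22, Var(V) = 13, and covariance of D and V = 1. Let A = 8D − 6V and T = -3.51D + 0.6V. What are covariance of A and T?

covariance of A and T = -638.7

By bilinearity, covariance of A and T = ac·Var(D) + bd·Var(V) + (ad+bc)·covariance of D and V, with a=8, b=-6, c=-3.51, d=0.6.
ac·Var(D) = 8·(-3.51)·22 = -617.76
bd·Var(V) = (-6)·0.6·13 = -46.8
(ad+bc)·covariance of D and V = (25.86)·1 = 25.86
covariance of A and T = -617.76 + (-46.8) + 25.86 = -638.7.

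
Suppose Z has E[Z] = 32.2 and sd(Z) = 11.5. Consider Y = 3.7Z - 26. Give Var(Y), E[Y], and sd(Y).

Var(Y) = 1810.5025, E[Y] = 93.14, sd(Y) = 42.55

Y = 3.7Z - 26 is linear with a = 3.7, b = -26.
Var(Z) = 11.5² = 132.25.
Var(Y) = a²·Var(Z) = 3.7²·132.25 = 1810.5025 (the additive constant -26 does not affect variance).
E[Y] = a·E[Z] + b = 3.7·32.2 + (-26) = 93.14.
sd(Y) = |a|·sd(Z) = |3.7|·11.5 = 42.55.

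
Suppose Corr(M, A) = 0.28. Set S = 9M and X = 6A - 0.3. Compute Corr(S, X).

Corr(S, X) = 0.28

Linear rescalings preserve correlation up to sign; here the slopes 9 and 6 have the same sign, so Corr(S, X) = Corr(M, A) = 0.28.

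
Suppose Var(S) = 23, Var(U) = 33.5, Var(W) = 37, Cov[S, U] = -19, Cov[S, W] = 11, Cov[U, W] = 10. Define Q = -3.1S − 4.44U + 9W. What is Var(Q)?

Var(Q) = 1942.4036

Var(Q) = a²·Var(S) + b²·Var(U) + c²·Var(W) + 2ab·Cov[S, U] + 2ac·Cov[S, W] + 2bc·Cov[U, W], with a = -3.1, b = -4.44, c = 9.
= 221.03 + 660.4056 + 2997 + (-523.032) + (-613.8) + (-799.2)
= 1942.4036.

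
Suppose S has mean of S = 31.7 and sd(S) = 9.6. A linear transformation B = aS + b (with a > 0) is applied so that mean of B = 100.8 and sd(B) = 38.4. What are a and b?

sd(B) = a·sd(S) (a > 0), so a = 38.4/9.6 = 4.
mean of B = a·mean of S + b, so b = 100.8 − 4·31.7 = -26.

a = 4, b = -26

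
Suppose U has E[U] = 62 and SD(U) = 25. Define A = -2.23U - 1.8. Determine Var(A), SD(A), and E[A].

Var(A) = 3108.0625, SD(A) = 55.75, E[A] = -140.06

A = -2.23U - 1.8 is linear with a = -2.23, b = -1.8.
Var(U) = 25² = 625.
Var(A) = a²·Var(U) = (-2.23)²·625 = 3108.0625 (the additive constant -1.8 does not affect variance).
SD(A) = |a|·SD(U) = |-2.23|·25 = 55.75.
E[A] = a·E[U] + b = (-2.23)·62 + (-1.8) = -140.06.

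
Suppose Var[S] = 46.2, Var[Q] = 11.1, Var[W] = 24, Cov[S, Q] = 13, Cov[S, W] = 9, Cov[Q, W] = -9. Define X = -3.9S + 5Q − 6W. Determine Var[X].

Var[X] = a²·Var[S] + b²·Var[Q] + c²·Var[W] + 2ab·Cov[S, Q] + 2ac·Cov[S, W] + 2bc·Cov[Q, W], with a = -3.9, b = 5, c = -6.
= 702.702 + 277.5 + 864 + (-507) + 421.2 + 540
= 2298.402.

Var[X] = 2298.402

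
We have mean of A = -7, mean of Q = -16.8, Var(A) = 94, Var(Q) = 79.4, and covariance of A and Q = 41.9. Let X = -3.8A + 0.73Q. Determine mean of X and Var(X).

mean of X = 14.336, Var(X) = 1167.21106

mean of X = (-3.8)·mean of A + 0.73·mean of Q = (-3.8)·(-7) + 0.73·(-16.8) = 14.336.
Var(X) = a²·Var(A) + b²·Var(Q) + 2ab·covariance of A and Q with a = -3.8, b = 0.73.
= (-3.8)²·94 + 0.73²·79.4 + 2·(-3.8)·0.73·41.9
= 1357.36 + 42.31226 + (-232.4612) = 1167.21106.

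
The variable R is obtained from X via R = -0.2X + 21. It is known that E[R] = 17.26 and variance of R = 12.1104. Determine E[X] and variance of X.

From R = -0.2X + 21: E[R] = a·E[X] + b, so E[X] = (E[R] − b)/a = (17.26 − 21)/(-0.2) = 18.7.
variance of R = a²·variance of X, so variance of X = 12.1104/(-0.2)² = 302.76.

E[X] = 18.7, variance of X = 302.76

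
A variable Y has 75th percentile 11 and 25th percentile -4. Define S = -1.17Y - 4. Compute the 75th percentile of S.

Since a = -1.17 < 0 the transformation is decreasing, reversing order: the 75th percentile of S corresponds to the 25th percentile of Y.
So P_{75}(S) = a·P_{25}(Y) + b = (-1.17)·(-4) + (-4) = 0.68.

75th percentile of S = 0.68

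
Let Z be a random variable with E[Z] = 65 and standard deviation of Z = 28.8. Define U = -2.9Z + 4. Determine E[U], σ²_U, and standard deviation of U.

U = -2.9Z + 4 is linear with a = -2.9, b = 4.
E[U] = a·E[Z] + b = (-2.9)·65 + 4 = -184.5.
σ²_Z = 28.8² = 829.44.
σ²_U = a²·σ²_Z = (-2.9)²·829.44 = 6975.5904 (the additive constant 4 does not affect variance).
standard deviation of U = |a|·standard deviation of Z = |-2.9|·28.8 = 83.52.

E[U] = -184.5, σ²_U = 6975.5904, standard deviation of U = 83.52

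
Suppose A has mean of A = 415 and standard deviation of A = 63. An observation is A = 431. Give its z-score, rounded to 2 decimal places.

z = 0.25

z = (A − mean of A) / standard deviation of A = (431 − 415) / 63 ≈ 0.25.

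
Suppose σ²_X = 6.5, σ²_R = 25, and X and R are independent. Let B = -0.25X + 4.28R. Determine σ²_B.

σ²_B = a²·σ²_X + b²·σ²_R + 2ab·covariance of X and R with a = -0.25, b = 4.28.
Independence gives covariance of X and R = 0.
= (-0.25)²·6.5 + 4.28²·25 + 2·(-0.25)·4.28·0
= 0.40625 + 457.96 + 0 = 458.36625.

σ²_B = 458.36625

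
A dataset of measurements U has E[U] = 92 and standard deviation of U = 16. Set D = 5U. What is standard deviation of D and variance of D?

standard deviation of D = 80, variance of D = 6400

D = 5U is linear with a = 5, b = 0.
standard deviation of D = |a|·standard deviation of U = |5|·16 = 80.
variance of U = 16² = 256.
variance of D = a²·variance of U = 5²·256 = 6400.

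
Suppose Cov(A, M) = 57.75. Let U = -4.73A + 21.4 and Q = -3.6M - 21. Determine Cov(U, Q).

Cov(U, Q) = a·c·Cov(A, M) = (-4.73)·(-3.6)·57.75 = 983.367. Additive constants drop out.

Cov(U, Q) = 983.367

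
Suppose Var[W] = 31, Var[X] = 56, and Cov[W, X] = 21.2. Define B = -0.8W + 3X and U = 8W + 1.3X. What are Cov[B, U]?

Cov[B, U] = 506.752

By bilinearity, Cov[B, U] = ac·Var[W] + bd·Var[X] + (ad+bc)·Cov[W, X], with a=-0.8, b=3, c=8, d=1.3.
ac·Var[W] = (-0.8)·8·31 = -198.4
bd·Var[X] = 3·1.3·56 = 218.4
(ad+bc)·Cov[W, X] = (22.96)·21.2 = 486.752
Cov[B, U] = -198.4 + 218.4 + 486.752 = 506.752.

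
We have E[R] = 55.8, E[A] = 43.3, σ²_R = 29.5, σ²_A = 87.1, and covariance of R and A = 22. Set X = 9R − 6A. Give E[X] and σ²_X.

E[X] = 242.4, σ²_X = 3149.1

E[X] = 9·E[R] + (-6)·E[A] = 9·55.8 + (-6)·43.3 = 242.4.
σ²_X = a²·σ²_R + b²·σ²_A + 2ab·covariance of R and A with a = 9, b = -6.
= 9²·29.5 + (-6)²·87.1 + 2·9·(-6)·22
= 2389.5 + 3135.6 + (-2376) = 3149.1.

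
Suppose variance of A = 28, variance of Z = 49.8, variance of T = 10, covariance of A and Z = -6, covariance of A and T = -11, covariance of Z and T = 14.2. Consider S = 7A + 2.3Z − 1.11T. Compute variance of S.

variance of S = 1552.9978

variance of S = a²·variance of A + b²·variance of Z + c²·variance of T + 2ab·covariance of A and Z + 2ac·covariance of A and T + 2bc·covariance of Z and T, with a = 7, b = 2.3, c = -1.11.
= 1372 + 263.442 + 12.321 + (-193.2) + 170.94 + (-72.5052)
= 1552.9978.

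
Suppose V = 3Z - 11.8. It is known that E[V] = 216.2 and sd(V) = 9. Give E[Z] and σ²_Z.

E[Z] = 76, σ²_Z = 9

From V = 3Z - 11.8: E[V] = a·E[Z] + b, so E[Z] = (E[V] − b)/a = (216.2 − (-11.8))/3 = 76.
σ²_V = 9² = 81.
σ²_V = a²·σ²_Z, so σ²_Z = 81/3² = 9.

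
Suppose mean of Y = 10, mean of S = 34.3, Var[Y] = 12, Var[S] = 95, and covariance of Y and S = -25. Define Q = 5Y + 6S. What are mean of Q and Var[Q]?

mean of Q = 255.8, Var[Q] = 2220

mean of Q = 5·mean of Y + 6·mean of S = 5·10 + 6·34.3 = 255.8.
Var[Q] = a²·Var[Y] + b²·Var[S] + 2ab·covariance of Y and S with a = 5, b = 6.
= 5²·12 + 6²·95 + 2·5·6·(-25)
= 300 + 3420 + (-1500) = 2220.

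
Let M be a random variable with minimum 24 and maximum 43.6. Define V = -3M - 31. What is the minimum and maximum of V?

a = -3 < 0, so order reverses: min(V) = a·max(M)+b = (-3)·43.6 + (-31) = -161.8; max(V) = a·min(M)+b = (-3)·24 + (-31) = -103.

min(V) = -161.8, max(V) = -103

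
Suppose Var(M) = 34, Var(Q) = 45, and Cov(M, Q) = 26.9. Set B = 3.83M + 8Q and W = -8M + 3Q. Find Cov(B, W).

Cov(B, W) = -1374.279

By bilinearity, Cov(B, W) = ac·Var(M) + bd·Var(Q) + (ad+bc)·Cov(M, Q), with a=3.83, b=8, c=-8, d=3.
ac·Var(M) = 3.83·(-8)·34 = -1041.76
bd·Var(Q) = 8·3·45 = 1080
(ad+bc)·Cov(M, Q) = (-52.51)·26.9 = -1412.519
Cov(B, W) = -1041.76 + 1080 + (-1412.519) = -1374.279.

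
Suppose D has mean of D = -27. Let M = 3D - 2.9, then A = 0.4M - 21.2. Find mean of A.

mean of A = -54.76

mean of M = 3·(-27) + (-2.9) = -83.9.
mean of A = 0.4·(-83.9) + (-21.2) = -54.76.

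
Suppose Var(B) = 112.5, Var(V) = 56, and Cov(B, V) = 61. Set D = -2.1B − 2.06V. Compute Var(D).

Var(D) = 1261.5386

Var(D) = a²·Var(B) + b²·Var(V) + 2ab·Cov(B, V) with a = -2.1, b = -2.06.
= (-2.1)²·112.5 + (-2.06)²·56 + 2·(-2.1)·(-2.06)·61
= 496.125 + 237.6416 + 527.772 = 1261.5386.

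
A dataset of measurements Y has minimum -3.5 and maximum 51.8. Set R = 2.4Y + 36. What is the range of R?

Range(R) = 132.72

Range of Y = 51.8 − (-3.5) = 55.3.
Range(R) = |a|·Range(Y) = |2.4|·55.3 = 132.72.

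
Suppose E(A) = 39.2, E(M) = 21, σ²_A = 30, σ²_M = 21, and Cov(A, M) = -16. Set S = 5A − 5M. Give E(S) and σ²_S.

E(S) = 5·E(A) + (-5)·E(M) = 5·39.2 + (-5)·21 = 91.
σ²_S = a²·σ²_A + b²·σ²_M + 2ab·Cov(A, M) with a = 5, b = -5.
= 5²·30 + (-5)²·21 + 2·5·(-5)·(-16)
= 750 + 525 + 800 = 2075.

E(S) = 91, σ²_S = 2075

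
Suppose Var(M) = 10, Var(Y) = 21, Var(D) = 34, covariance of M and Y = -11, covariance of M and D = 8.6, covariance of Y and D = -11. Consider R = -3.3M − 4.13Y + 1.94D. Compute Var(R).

Var(R) = a²·Var(M) + b²·Var(Y) + c²·Var(D) + 2ab·covariance of M and Y + 2ac·covariance of M and D + 2bc·covariance of Y and D, with a = -3.3, b = -4.13, c = 1.94.
= 108.9 + 358.1949 + 127.9624 + (-299.838) + (-110.1144) + 176.2684
= 361.3733.

Var(R) = 361.3733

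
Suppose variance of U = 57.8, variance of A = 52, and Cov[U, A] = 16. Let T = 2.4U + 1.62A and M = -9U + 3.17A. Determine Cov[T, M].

By bilinearity, Cov[T, M] = ac·variance of U + bd·variance of A + (ad+bc)·Cov[U, A], with a=2.4, b=1.62, c=-9, d=3.17.
ac·variance of U = 2.4·(-9)·57.8 = -1248.48
bd·variance of A = 1.62·3.17·52 = 267.0408
(ad+bc)·Cov[U, A] = (-6.972)·16 = -111.552
Cov[T, M] = -1248.48 + 267.0408 + (-111.552) = -1092.9912.

Cov[T, M] = -1092.9912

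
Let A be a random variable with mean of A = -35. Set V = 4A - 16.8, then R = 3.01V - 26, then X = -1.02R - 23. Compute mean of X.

mean of X = 484.92736

mean of V = 4·(-35) + (-16.8) = -156.8.
mean of R = 3.01·(-156.8) + (-26) = -497.968.
mean of X = (-1.02)·(-497.968) + (-23) = 484.92736.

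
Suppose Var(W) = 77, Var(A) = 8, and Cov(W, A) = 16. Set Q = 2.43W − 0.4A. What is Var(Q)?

Var(Q) = 424.8533

Var(Q) = a²·Var(W) + b²·Var(A) + 2ab·Cov(W, A) with a = 2.43, b = -0.4.
= 2.43²·77 + (-0.4)²·8 + 2·2.43·(-0.4)·16
= 454.6773 + 1.28 + (-31.104) = 424.8533.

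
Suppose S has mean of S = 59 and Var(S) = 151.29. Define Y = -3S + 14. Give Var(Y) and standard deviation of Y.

Y = -3S + 14 is linear with a = -3, b = 14.
Var(Y) = a²·Var(S) = (-3)²·151.29 = 1361.61 (the additive constant 14 does not affect variance).
standard deviation of S = √151.29 = 12.3.
standard deviation of Y = |a|·standard deviation of S = |-3|·12.3 = 36.9.

Var(Y) = 1361.61, standard deviation of Y = 36.9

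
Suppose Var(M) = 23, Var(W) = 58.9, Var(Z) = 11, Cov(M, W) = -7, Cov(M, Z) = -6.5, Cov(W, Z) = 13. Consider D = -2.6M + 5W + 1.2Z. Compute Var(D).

Var(D) = 2022.38

Var(D) = a²·Var(M) + b²·Var(W) + c²·Var(Z) + 2ab·Cov(M, W) + 2ac·Cov(M, Z) + 2bc·Cov(W, Z), with a = -2.6, b = 5, c = 1.2.
= 155.48 + 1472.5 + 15.84 + 182 + 40.56 + 156
= 2022.38.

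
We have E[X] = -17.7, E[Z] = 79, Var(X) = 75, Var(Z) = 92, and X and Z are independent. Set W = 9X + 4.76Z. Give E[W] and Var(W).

E[W] = 9·E[X] + 4.76·E[Z] = 9·(-17.7) + 4.76·79 = 216.74.
Var(W) = a²·Var(X) + b²·Var(Z) + 2ab·covariance of X and Z with a = 9, b = 4.76.
Independence gives covariance of X and Z = 0.
= 9²·75 + 4.76²·92 + 2·9·4.76·0
= 6075 + 2084.4992 + 0 = 8159.4992.

E[W] = 216.74, Var(W) = 8159.4992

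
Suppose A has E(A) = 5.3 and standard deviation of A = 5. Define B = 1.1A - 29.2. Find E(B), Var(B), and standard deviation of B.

E(B) = -23.37, Var(B) = 30.25, standard deviation of B = 5.5

B = 1.1A - 29.2 is linear with a = 1.1, b = -29.2.
E(B) = a·E(A) + b = 1.1·5.3 + (-29.2) = -23.37.
Var(A) = 5² = 25.
Var(B) = a²·Var(A) = 1.1²·25 = 30.25 (the additive constant -29.2 does not affect variance).
standard deviation of B = |a|·standard deviation of A = |1.1|·5 = 5.5.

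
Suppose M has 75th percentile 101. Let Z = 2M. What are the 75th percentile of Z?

Since a = 2 > 0 the transformation is increasing, so the 75th percentile of Z = a·(P_{75} of M) + b = 2·101 = 202.

75th percentile of Z = 202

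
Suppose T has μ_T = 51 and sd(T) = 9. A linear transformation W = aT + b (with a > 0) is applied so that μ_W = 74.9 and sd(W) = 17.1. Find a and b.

a = 1.9, b = -22

sd(W) = a·sd(T) (a > 0), so a = 17.1/9 = 1.9.
μ_W = a·μ_T + b, so b = 74.9 − 1.9·51 = -22.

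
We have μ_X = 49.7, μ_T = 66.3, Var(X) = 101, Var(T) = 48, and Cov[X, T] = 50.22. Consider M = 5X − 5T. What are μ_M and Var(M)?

μ_M = -83, Var(M) = 1214

μ_M = 5·μ_X + (-5)·μ_T = 5·49.7 + (-5)·66.3 = -83.
Var(M) = a²·Var(X) + b²·Var(T) + 2ab·Cov[X, T] with a = 5, b = -5.
= 5²·101 + (-5)²·48 + 2·5·(-5)·50.22
= 2525 + 1200 + (-2511) = 1214.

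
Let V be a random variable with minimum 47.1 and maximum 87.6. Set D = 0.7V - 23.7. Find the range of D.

Range of V = 87.6 − 47.1 = 40.5.
Range(D) = |a|·Range(V) = |0.7|·40.5 = 28.35.

Range(D) = 28.35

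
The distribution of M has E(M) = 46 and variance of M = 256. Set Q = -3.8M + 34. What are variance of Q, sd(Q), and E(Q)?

variance of Q = 3696.64, sd(Q) = 60.8, E(Q) = -140.8

Q = -3.8M + 34 is linear with a = -3.8, b = 34.
variance of Q = a²·variance of M = (-3.8)²·256 = 3696.64 (the additive constant 34 does not affect variance).
sd(M) = √256 = 16.
sd(Q) = |a|·sd(M) = |-3.8|·16 = 60.8.
E(Q) = a·E(M) + b = (-3.8)·46 + 34 = -140.8.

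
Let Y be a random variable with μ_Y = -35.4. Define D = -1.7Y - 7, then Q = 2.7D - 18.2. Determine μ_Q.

μ_Q = 125.386

μ_D = (-1.7)·(-35.4) + (-7) = 53.18.
μ_Q = 2.7·53.18 + (-18.2) = 125.386.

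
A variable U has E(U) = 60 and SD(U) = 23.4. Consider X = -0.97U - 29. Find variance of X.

variance of X = 515.199204

X = -0.97U - 29 is linear with a = -0.97, b = -29.
variance of U = 23.4² = 547.56.
variance of X = a²·variance of U = (-0.97)²·547.56 = 515.199204 (the additive constant -29 does not affect variance).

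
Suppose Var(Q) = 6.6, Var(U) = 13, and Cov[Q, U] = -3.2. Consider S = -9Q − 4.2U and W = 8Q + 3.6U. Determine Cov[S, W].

Cov[S, W] = -460.56

By bilinearity, Cov[S, W] = ac·Var(Q) + bd·Var(U) + (ad+bc)·Cov[Q, U], with a=-9, b=-4.2, c=8, d=3.6.
ac·Var(Q) = (-9)·8·6.6 = -475.2
bd·Var(U) = (-4.2)·3.6·13 = -196.56
(ad+bc)·Cov[Q, U] = (-66)·(-3.2) = 211.2
Cov[S, W] = -475.2 + (-196.56) + 211.2 = -460.56.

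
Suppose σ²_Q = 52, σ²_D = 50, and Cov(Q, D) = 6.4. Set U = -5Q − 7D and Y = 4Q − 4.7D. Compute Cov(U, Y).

Cov(U, Y) = 576.2

By bilinearity, Cov(U, Y) = ac·σ²_Q + bd·σ²_D + (ad+bc)·Cov(Q, D), with a=-5, b=-7, c=4, d=-4.7.
ac·σ²_Q = (-5)·4·52 = -1040
bd·σ²_D = (-7)·(-4.7)·50 = 1645
(ad+bc)·Cov(Q, D) = (-4.5)·6.4 = -28.8
Cov(U, Y) = -1040 + 1645 + (-28.8) = 576.2.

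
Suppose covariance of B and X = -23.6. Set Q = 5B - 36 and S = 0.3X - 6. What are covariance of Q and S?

covariance of Q and S = a·c·covariance of B and X = 5·0.3·(-23.6) = -35.4. Additive constants drop out.

covariance of Q and S = -35.4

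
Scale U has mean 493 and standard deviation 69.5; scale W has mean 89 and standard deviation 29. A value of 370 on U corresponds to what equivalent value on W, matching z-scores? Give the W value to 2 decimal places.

z = (370 − 493)/69.5 ≈ -1.7698.
W = 89 + z·29 = 89 + (370 − 493)·29/69.5 ≈ 37.68.

W = 37.68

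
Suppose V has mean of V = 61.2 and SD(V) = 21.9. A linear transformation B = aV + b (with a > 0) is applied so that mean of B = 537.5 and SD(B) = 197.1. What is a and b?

SD(B) = a·SD(V) (a > 0), so a = 197.1/21.9 = 9.
mean of B = a·mean of V + b, so b = 537.5 − 9·61.2 = -13.3.

a = 9, b = -13.3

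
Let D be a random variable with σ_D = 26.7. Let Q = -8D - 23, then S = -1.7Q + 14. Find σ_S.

σ_S = 363.12

σ_Q = |-8|·26.7 = 213.6.
σ_S = |-1.7|·213.6 = 363.12.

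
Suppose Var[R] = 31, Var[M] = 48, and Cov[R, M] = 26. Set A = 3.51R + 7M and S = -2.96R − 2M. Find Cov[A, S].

Cov[A, S] = -1715.3176

By bilinearity, Cov[A, S] = ac·Var[R] + bd·Var[M] + (ad+bc)·Cov[R, M], with a=3.51, b=7, c=-2.96, d=-2.
ac·Var[R] = 3.51·(-2.96)·31 = -322.0776
bd·Var[M] = 7·(-2)·48 = -672
(ad+bc)·Cov[R, M] = (-27.74)·26 = -721.24
Cov[A, S] = -322.0776 + (-672) + (-721.24) = -1715.3176.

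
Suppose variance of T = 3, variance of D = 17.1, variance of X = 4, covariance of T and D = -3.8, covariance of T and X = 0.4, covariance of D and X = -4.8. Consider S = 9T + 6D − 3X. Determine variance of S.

variance of S = a²·variance of T + b²·variance of D + c²·variance of X + 2ab·covariance of T and D + 2ac·covariance of T and X + 2bc·covariance of D and X, with a = 9, b = 6, c = -3.
= 243 + 615.6 + 36 + (-410.4) + (-21.6) + 172.8
= 635.4.

variance of S = 635.4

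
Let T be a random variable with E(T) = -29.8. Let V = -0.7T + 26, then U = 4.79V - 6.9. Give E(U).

E(V) = (-0.7)·(-29.8) + 26 = 46.86.
E(U) = 4.79·46.86 + (-6.9) = 217.5594.

E(U) = 217.5594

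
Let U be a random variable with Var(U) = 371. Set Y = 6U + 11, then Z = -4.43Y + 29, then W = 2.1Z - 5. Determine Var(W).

Var(W) = 1155905.825004

Var(Y) = 6²·371 = 13356.
Var(Z) = (-4.43)²·13356 = 262110.1644.
Var(W) = 2.1²·262110.1644 = 1155905.825004.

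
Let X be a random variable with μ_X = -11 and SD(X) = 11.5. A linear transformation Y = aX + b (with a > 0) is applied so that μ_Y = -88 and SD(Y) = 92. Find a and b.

a = 8, b = 0

SD(Y) = a·SD(X) (a > 0), so a = 92/11.5 = 8.
μ_Y = a·μ_X + b, so b = -88 − 8·(-11) = 0.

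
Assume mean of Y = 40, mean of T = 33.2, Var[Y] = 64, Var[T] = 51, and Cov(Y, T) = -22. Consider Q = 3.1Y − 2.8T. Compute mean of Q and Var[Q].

mean of Q = 31.04, Var[Q] = 1396.8

mean of Q = 3.1·mean of Y + (-2.8)·mean of T = 3.1·40 + (-2.8)·33.2 = 31.04.
Var[Q] = a²·Var[Y] + b²·Var[T] + 2ab·Cov(Y, T) with a = 3.1, b = -2.8.
= 3.1²·64 + (-2.8)²·51 + 2·3.1·(-2.8)·(-22)
= 615.04 + 399.84 + 381.92 = 1396.8.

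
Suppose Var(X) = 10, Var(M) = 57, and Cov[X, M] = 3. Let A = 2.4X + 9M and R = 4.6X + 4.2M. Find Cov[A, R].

Cov[A, R] = 2419.44

By bilinearity, Cov[A, R] = ac·Var(X) + bd·Var(M) + (ad+bc)·Cov[X, M], with a=2.4, b=9, c=4.6, d=4.2.
ac·Var(X) = 2.4·4.6·10 = 110.4
bd·Var(M) = 9·4.2·57 = 2154.6
(ad+bc)·Cov[X, M] = (51.48)·3 = 154.44
Cov[A, R] = 110.4 + 2154.6 + 154.44 = 2419.44.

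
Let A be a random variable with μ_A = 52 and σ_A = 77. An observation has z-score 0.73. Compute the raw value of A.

A = μ_A + z·σ_A = 52 + 0.73·77 = 108.21.

A = 108.21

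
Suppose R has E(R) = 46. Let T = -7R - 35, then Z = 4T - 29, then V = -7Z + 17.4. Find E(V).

E(V) = 10216.4

E(T) = (-7)·46 + (-35) = -357.
E(Z) = 4·(-357) + (-29) = -1457.
E(V) = (-7)·(-1457) + 17.4 = 10216.4.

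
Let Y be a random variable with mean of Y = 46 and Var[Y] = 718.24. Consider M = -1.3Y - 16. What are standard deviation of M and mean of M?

standard deviation of M = 34.84, mean of M = -75.8

M = -1.3Y - 16 is linear with a = -1.3, b = -16.
standard deviation of Y = √718.24 = 26.8.
standard deviation of M = |a|·standard deviation of Y = |-1.3|·26.8 = 34.84.
mean of M = a·mean of Y + b = (-1.3)·46 + (-16) = -75.8.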